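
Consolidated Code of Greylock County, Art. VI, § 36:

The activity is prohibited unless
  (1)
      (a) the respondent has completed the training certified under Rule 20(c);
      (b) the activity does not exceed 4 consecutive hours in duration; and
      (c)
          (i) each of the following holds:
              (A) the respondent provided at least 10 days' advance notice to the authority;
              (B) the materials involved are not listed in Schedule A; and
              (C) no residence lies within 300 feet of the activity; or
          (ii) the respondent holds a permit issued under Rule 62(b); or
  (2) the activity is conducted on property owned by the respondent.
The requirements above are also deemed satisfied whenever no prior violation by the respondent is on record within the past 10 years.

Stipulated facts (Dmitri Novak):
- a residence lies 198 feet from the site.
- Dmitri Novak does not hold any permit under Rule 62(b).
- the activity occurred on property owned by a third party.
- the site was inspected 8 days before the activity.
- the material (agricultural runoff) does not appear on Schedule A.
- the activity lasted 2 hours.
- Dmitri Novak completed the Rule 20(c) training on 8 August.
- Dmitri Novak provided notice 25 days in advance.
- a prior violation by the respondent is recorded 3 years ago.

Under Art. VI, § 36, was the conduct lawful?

No — unlawful.

(a) training certified — satisfied.
(b) ≤ 4 hrs duration — holds.
(A) ≥10 days' notice — holds.
(B) not (Schedule A material) — holds.
(C) no residence in 300 ft — not met.
So (i) is not satisfied (T AND T AND F).
(ii) holds permit — not satisfied.
(c): F OR F → false.
(1) = T AND T AND F = false.
(2) own property — fails.
So Overall is not satisfied (F OR F).
Exception (no prior violation) — not satisfied.
Result: main false OR exception false → false.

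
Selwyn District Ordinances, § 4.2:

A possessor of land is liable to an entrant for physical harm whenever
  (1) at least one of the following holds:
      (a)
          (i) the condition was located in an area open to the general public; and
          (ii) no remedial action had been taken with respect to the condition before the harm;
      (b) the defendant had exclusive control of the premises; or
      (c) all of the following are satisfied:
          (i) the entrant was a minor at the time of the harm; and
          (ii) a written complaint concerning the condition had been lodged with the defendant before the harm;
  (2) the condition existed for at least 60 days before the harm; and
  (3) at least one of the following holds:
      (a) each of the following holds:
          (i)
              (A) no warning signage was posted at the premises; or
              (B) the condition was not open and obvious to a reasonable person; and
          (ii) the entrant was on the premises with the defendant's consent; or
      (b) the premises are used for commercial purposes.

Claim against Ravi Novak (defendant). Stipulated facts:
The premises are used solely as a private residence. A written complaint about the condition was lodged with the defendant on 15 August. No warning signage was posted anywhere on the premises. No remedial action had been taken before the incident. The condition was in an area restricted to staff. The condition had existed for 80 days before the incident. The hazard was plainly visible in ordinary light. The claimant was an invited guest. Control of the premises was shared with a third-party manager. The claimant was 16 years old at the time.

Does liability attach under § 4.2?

(i) public area — not satisfied.
(ii) no remedial action — met.
(a): F AND T → false.
(b) exclusive control — not satisfied.
(i) entrant a minor — met.
(ii) complaint lodged — satisfied.
So (c) is satisfied (T AND T).
(1) = F OR F OR T = true.
(2) condition ≥60 days old — met.
(A) no signage posted — met.
(B) not open/obvious — not satisfied.
(i) = T OR F = true.
(ii) consent to enter — met.
(a) = T AND T = true.
(b) commercial use — not met.
(3) = T OR F = true.
Overall = T AND T AND T = true.

Yes — liable.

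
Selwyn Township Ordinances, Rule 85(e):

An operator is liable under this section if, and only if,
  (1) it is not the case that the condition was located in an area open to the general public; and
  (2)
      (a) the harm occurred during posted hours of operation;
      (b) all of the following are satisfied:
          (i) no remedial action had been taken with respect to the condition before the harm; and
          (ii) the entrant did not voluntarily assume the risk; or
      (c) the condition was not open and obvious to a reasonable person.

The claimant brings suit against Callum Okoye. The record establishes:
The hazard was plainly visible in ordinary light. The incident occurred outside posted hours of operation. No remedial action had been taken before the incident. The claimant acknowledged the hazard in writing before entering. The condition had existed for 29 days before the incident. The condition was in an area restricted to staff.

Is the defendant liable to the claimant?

No — not liable.

(1) not (public area) — holds.
(a) during posted hours — not met.
(i) no remedial action — holds.
(ii) no assumed risk — not met.
(b): T AND F → false.
(c) not open/obvious — not satisfied.
(2) = F OR F OR F = false.
Overall = T AND F = false.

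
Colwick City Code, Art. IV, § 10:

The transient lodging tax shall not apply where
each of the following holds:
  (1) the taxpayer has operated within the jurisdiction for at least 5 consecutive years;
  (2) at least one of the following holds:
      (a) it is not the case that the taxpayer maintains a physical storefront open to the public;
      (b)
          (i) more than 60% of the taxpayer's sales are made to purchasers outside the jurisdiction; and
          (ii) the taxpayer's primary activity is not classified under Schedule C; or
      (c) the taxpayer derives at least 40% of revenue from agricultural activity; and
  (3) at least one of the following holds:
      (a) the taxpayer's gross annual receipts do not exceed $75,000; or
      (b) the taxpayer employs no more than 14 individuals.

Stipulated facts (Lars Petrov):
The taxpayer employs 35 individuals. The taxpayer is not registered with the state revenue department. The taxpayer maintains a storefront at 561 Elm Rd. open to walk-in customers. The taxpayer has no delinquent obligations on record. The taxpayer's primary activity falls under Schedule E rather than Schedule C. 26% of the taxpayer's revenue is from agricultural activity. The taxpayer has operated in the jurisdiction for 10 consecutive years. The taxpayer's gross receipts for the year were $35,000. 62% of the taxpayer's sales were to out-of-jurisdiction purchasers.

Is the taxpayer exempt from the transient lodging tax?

(1) ≥ 5 yrs in jurisdiction — holds.
(a) not (has storefront) — not met.
(i) >60% out-of-jur. sales — holds.
(ii) not (Schedule C activity) — holds.
(b) = T AND T = true.
(c) ≥40% agricultural — not satisfied.
So (2) is satisfied (F OR T OR F).
(a) receipts ≤ $75,000 — satisfied.
(b) ≤ 14 employees — fails.
(3): T OR F → true.
Overall: T AND T AND T → true.

Yes — exempt.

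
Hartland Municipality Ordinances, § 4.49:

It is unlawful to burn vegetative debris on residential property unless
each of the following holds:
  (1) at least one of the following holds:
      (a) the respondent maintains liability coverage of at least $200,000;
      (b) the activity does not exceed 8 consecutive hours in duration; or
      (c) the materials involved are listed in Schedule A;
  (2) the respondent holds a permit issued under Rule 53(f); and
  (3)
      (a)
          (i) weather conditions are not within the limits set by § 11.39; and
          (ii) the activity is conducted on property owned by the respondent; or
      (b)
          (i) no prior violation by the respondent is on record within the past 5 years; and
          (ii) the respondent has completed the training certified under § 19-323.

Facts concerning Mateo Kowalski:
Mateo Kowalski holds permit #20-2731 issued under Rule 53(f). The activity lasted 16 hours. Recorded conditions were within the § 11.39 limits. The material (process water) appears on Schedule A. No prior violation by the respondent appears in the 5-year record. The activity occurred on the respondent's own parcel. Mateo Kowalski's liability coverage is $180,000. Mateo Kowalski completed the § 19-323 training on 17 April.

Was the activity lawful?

Yes — lawful.

(a) coverage ≥ $200,000 — fails.
(b) ≤ 8 hrs duration — not met.
(c) Schedule A material — satisfied.
(1) = F OR F OR T = true.
(2) holds permit — satisfied.
(i) not (weather ok) — not satisfied.
(ii) own property — holds.
(a) = F AND T = false.
(i) no prior violation — satisfied.
(ii) training certified — satisfied.
So (b) is satisfied (T AND T).
(3): F OR T → true.
Overall: T AND T AND T → true.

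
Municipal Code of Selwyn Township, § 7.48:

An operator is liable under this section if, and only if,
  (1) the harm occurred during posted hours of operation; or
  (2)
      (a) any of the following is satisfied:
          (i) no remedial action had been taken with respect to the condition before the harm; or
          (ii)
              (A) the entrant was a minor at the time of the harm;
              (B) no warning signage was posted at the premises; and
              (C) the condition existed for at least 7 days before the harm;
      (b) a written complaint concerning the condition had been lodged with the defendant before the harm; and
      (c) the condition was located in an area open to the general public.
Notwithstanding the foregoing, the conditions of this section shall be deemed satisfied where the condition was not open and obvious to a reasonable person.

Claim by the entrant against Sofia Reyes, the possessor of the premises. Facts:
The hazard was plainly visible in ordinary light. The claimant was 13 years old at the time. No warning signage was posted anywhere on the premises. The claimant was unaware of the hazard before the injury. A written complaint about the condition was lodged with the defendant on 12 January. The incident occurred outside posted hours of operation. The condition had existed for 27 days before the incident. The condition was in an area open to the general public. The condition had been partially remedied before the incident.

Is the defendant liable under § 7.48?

(1) during posted hours — not met.
(i) no remedial action — fails.
(A) entrant a minor — met.
(B) no signage posted — met.
(C) condition ≥7 days old — met.
(ii) = T AND T AND T = true.
(a) = F OR T = true.
(b) complaint lodged — satisfied.
(c) public area — satisfied.
(2): T AND T AND T → true.
Overall = F OR T = true.
Exception (not open/obvious) — not satisfied.
Result: main true OR exception false → true.

Yes — liable.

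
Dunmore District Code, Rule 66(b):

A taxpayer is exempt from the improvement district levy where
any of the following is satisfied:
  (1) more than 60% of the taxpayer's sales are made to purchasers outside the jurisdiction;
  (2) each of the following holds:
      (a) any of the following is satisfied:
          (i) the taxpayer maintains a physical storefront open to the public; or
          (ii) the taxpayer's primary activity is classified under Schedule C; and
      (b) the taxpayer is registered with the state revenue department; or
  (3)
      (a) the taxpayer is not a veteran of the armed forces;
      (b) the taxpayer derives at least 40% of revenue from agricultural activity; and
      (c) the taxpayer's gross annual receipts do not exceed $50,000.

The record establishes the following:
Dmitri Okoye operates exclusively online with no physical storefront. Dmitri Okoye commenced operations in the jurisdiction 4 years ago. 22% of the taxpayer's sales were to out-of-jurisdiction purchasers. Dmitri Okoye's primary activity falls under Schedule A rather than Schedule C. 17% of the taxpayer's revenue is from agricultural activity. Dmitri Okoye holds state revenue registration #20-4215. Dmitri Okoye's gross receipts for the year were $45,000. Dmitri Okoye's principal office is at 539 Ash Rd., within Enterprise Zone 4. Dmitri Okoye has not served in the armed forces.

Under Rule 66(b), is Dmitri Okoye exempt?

No — not exempt.

(1) >60% out-of-jur. sales — fails.
(i) has storefront — not met.
(ii) Schedule C activity — not met.
So (a) is not satisfied (F OR F).
(b) state-registered — holds.
So (2) is not satisfied (F AND T).
(a) not (veteran) — satisfied.
(b) ≥40% agricultural — fails.
(c) receipts ≤ $50,000 — met.
(3): T AND F AND T → false.
Overall: F OR F OR F → false.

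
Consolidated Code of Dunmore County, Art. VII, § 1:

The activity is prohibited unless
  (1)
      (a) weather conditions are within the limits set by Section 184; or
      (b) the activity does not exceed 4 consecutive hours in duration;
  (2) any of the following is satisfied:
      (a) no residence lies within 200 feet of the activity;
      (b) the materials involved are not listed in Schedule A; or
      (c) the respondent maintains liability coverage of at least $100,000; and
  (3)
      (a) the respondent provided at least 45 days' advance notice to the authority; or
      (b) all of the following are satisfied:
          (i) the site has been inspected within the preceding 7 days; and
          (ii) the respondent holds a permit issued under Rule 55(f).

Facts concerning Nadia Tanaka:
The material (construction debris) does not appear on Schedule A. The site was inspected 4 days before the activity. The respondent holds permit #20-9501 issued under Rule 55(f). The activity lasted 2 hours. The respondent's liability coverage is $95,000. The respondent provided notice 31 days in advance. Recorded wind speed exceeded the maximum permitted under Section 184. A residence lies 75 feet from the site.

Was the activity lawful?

(a) weather ok — not met.
(b) ≤ 4 hrs duration — holds.
(1) = F OR T = true.
(a) no residence in 200 ft — fails.
(b) not (Schedule A material) — met.
(c) coverage ≥ $100,000 — not satisfied.
So (2) is satisfied (F OR T OR F).
(a) ≥45 days' notice — not satisfied.
(i) site inspected — met.
(ii) holds permit — met.
So (b) is satisfied (T AND T).
(3): F OR T → true.
Overall = T AND T AND T = true.

Yes — lawful.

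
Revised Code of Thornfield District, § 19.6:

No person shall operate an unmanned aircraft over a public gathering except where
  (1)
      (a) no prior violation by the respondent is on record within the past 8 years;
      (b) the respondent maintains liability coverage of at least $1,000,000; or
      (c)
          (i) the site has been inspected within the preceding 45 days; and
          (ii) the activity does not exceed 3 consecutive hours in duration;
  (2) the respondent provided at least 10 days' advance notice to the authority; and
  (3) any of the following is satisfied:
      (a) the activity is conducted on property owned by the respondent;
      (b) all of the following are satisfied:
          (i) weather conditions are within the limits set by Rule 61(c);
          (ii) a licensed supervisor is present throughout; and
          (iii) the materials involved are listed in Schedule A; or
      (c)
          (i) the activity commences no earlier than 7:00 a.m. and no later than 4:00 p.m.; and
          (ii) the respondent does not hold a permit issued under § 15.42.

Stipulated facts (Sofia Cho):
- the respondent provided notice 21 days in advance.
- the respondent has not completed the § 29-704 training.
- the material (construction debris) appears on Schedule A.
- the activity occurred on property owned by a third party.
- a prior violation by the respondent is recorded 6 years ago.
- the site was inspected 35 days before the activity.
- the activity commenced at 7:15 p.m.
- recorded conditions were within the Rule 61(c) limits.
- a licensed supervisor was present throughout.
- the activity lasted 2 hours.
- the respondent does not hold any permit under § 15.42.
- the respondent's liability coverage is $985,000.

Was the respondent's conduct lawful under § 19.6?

Yes — lawful.

(a) no prior violation — not satisfied.
(b) coverage ≥ $1,000,000 — fails.
(i) site inspected — holds.
(ii) ≤ 3 hrs duration — satisfied.
(c): T AND T → true.
(1): F OR F OR T → true.
(2) ≥10 days' notice — met.
(a) own property — not met.
(i) weather ok — met.
(ii) supervisor present — satisfied.
(iii) Schedule A material — holds.
(b) = T AND T AND T = true.
(i) start within hours — fails.
(ii) not (holds permit) — met.
(c) = F AND T = false.
(3) = F OR T OR F = true.
So Overall is satisfied (T AND T AND T).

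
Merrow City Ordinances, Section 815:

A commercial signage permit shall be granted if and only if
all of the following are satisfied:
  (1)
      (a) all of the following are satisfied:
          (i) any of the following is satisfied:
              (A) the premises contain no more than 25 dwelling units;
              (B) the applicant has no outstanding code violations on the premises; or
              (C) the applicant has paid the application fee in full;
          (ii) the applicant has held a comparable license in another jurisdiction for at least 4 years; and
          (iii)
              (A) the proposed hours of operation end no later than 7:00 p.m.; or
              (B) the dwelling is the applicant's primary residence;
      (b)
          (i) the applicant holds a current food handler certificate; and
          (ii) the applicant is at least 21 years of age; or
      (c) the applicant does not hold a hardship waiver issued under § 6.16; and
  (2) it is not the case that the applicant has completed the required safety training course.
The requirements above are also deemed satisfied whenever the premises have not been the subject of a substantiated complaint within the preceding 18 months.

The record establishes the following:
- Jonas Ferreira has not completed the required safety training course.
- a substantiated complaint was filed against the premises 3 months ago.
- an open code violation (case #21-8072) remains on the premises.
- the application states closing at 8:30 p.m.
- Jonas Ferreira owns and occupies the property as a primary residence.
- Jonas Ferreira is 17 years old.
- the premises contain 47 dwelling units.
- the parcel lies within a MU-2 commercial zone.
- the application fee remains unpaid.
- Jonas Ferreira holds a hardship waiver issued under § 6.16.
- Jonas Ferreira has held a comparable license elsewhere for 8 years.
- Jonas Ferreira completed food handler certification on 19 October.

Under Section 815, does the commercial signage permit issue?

No — denied.

(A) ≤ 25 units — not met.
(B) no code violations — not satisfied.
(C) fee paid — not satisfied.
(i): F OR F OR F → false.
(ii) prior license ≥ 4 yr — holds.
(A) closes by 7 p.m. — not satisfied.
(B) primary residence — met.
(iii): F OR T → true.
(a) = F AND T AND T = false.
(i) food handler cert. — holds.
(ii) age ≥ 21 — fails.
(b): T AND F → false.
(c) not (hardship waiver) — not met.
(1): F OR F OR F → false.
(2) not (safety training) — holds.
So Overall is not satisfied (F AND T).
Exception (no complaint in 18 mo.) — not satisfied.
Result: main false OR exception false → false.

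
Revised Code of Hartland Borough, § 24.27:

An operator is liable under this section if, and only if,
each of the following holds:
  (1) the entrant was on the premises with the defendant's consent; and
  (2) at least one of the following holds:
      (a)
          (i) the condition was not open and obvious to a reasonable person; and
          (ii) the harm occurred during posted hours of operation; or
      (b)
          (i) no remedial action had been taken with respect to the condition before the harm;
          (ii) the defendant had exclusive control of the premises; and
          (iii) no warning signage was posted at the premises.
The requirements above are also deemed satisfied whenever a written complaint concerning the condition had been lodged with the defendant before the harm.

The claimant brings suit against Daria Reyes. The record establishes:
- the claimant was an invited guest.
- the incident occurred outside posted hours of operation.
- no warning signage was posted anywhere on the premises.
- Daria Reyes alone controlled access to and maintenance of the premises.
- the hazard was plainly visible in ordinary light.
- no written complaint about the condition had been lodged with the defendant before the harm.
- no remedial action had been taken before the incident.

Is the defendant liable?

Yes — liable.

(1) consent to enter — satisfied.
(i) not open/obvious — not met.
(ii) during posted hours — fails.
(a): F AND F → false.
(i) no remedial action — satisfied.
(ii) exclusive control — holds.
(iii) no signage posted — holds.
So (b) is satisfied (T AND T AND T).
(2) = F OR T = true.
So Overall is satisfied (T AND T).
Exception (complaint lodged) — not satisfied.
Result: main true OR exception false → true.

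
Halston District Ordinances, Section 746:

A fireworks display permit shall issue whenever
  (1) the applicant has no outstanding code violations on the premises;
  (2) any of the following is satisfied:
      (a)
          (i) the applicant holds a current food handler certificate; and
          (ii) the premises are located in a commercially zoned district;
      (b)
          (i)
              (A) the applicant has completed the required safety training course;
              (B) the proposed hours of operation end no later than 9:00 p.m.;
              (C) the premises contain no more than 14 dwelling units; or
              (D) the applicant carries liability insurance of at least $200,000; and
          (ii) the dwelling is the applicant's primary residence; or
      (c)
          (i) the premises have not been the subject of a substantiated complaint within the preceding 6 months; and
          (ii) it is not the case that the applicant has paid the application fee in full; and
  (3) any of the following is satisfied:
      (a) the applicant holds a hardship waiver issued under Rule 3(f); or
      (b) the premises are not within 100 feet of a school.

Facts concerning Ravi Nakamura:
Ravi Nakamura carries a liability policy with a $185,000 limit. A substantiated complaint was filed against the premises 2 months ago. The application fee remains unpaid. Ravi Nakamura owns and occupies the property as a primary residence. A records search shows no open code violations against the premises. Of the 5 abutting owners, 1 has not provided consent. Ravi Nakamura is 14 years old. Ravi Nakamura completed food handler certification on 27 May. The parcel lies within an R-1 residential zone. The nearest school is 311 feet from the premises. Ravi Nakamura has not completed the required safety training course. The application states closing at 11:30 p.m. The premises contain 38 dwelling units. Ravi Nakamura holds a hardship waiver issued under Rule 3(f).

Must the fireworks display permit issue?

No — denied.

(1) no code violations — satisfied.
(i) food handler cert. — satisfied.
(ii) commercially zoned — not satisfied.
So (a) is not satisfied (T AND F).
(A) safety training — not satisfied.
(B) closes by 9 p.m. — not met.
(C) ≤ 14 units — fails.
(D) insurance ≥ $200,000 — fails.
So (i) is not satisfied (F OR F OR F OR F).
(ii) primary residence — met.
(b) = F AND T = false.
(i) no complaint in 6 mo. — not met.
(ii) not (fee paid) — met.
(c): F AND T → false.
So (2) is not satisfied (F OR F OR F).
(a) hardship waiver — holds.
(b) ≥100 ft from school — holds.
So (3) is satisfied (T OR T).
Overall: T AND F AND T → false.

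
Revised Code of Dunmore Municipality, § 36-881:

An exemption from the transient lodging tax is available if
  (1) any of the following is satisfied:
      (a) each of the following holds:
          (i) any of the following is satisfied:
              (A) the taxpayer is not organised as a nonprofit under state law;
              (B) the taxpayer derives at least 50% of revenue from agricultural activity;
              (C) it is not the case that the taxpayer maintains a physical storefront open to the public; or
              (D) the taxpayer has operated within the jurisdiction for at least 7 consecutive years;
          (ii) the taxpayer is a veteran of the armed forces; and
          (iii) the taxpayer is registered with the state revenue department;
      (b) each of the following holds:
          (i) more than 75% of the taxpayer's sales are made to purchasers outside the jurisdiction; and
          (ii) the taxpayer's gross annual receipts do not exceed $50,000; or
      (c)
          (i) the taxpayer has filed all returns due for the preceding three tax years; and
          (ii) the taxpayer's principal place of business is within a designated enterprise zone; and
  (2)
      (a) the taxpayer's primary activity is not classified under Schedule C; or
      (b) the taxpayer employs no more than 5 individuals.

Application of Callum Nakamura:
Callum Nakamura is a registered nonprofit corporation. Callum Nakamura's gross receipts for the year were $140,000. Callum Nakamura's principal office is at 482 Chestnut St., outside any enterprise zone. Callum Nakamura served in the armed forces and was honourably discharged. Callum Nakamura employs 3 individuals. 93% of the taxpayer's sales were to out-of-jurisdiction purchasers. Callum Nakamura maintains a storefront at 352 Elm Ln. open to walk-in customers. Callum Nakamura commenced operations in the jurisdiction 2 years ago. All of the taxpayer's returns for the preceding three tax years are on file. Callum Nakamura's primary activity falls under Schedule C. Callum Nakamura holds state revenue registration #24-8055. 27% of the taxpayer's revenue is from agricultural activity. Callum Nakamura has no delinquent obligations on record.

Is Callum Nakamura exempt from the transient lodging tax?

(A) not (nonprofit) — fails.
(B) ≥50% agricultural — fails.
(C) not (has storefront) — not met.
(D) ≥ 7 yrs in jurisdiction — not satisfied.
(i) = F OR F OR F OR F = false.
(ii) veteran — met.
(iii) state-registered — met.
(a) = F AND T AND T = false.
(i) >75% out-of-jur. sales — holds.
(ii) receipts ≤ $50,000 — not satisfied.
(b) = T AND F = false.
(i) returns current — satisfied.
(ii) in enterprise zone — not satisfied.
So (c) is not satisfied (T AND F).
(1): F OR F OR F → false.
(a) not (Schedule C activity) — not satisfied.
(b) ≤ 5 employees — holds.
(2): F OR T → true.
So Overall is not satisfied (F AND T).

No — not exempt.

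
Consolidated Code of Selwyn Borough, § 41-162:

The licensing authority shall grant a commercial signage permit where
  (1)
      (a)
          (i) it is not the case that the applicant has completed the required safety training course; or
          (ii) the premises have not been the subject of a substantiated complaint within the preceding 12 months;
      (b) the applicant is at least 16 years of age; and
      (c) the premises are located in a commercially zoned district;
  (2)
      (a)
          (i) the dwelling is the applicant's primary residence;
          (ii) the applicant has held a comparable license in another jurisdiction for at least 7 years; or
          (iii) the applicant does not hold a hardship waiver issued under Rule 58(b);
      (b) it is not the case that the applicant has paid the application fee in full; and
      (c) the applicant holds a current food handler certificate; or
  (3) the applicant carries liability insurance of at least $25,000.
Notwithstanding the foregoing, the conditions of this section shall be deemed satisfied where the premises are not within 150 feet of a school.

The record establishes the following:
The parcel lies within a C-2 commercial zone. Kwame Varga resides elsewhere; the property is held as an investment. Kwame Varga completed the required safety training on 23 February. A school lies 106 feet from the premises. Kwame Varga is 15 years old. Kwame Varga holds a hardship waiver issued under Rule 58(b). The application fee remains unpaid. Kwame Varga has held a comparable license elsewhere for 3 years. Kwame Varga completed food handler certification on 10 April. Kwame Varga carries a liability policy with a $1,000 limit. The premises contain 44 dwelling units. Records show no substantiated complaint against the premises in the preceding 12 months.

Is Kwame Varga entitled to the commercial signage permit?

(i) not (safety training) — not met.
(ii) no complaint in 12 mo. — holds.
(a): F OR T → true.
(b) age ≥ 16 — not met.
(c) commercially zoned — holds.
(1): T AND F AND T → false.
(i) primary residence — not satisfied.
(ii) prior license ≥ 7 yr — fails.
(iii) not (hardship waiver) — not satisfied.
So (a) is not satisfied (F OR F OR F).
(b) not (fee paid) — satisfied.
(c) food handler cert. — satisfied.
(2) = F AND T AND T = false.
(3) insurance ≥ $25,000 — fails.
So Overall is not satisfied (F OR F OR F).
Exception (≥150 ft from school) — not satisfied.
Result: main false OR exception false → false.

No — denied.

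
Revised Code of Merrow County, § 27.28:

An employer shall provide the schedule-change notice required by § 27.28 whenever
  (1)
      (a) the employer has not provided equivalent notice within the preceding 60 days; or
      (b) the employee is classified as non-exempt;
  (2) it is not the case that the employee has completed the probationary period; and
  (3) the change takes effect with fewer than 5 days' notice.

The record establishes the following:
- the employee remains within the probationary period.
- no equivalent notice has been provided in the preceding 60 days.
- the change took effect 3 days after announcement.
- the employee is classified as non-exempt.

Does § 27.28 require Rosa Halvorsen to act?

Yes — required.

(a) no recent notice — satisfied.
(b) non-exempt — satisfied.
So (1) is satisfied (T OR T).
(2) not (past probation) — holds.
(3) < 5 days' notice — met.
So Overall is satisfied (T AND T AND T).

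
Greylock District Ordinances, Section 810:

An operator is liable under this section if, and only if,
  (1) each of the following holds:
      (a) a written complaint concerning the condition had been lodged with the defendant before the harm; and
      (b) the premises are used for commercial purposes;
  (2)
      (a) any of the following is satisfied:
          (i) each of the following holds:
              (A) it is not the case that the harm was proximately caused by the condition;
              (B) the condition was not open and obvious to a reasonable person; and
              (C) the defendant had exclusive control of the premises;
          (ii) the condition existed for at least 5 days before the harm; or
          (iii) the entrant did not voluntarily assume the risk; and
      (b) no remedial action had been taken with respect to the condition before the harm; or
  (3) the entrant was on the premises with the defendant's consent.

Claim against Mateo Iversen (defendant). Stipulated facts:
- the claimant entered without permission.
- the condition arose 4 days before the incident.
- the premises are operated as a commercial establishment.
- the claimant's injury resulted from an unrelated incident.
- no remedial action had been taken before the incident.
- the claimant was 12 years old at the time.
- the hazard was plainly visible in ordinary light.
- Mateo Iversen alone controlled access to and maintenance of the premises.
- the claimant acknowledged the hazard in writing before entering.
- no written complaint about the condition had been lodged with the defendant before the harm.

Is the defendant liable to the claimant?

No — not liable.

(a) complaint lodged — fails.
(b) commercial use — holds.
(1): F AND T → false.
(A) not (proximate cause) — satisfied.
(B) not open/obvious — not satisfied.
(C) exclusive control — met.
(i) = T AND F AND T = false.
(ii) condition ≥5 days old — not satisfied.
(iii) no assumed risk — not met.
So (a) is not satisfied (F OR F OR F).
(b) no remedial action — holds.
So (2) is not satisfied (F AND T).
(3) consent to enter — not met.
Overall: F OR F OR F → false.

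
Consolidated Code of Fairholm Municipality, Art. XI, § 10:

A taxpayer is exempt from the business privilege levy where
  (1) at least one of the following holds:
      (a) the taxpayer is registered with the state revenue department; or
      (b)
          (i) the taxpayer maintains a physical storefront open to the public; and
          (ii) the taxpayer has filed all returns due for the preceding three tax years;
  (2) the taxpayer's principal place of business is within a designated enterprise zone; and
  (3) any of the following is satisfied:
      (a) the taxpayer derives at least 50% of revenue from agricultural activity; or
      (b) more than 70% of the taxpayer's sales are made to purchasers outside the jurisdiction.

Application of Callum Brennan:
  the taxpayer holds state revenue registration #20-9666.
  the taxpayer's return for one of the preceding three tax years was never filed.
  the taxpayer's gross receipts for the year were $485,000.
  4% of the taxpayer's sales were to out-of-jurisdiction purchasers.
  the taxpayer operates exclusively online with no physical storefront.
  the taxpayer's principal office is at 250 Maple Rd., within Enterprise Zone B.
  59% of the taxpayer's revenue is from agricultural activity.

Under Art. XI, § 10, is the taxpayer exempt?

(a) state-registered — met.
(i) has storefront — not satisfied.
(ii) returns current — not satisfied.
(b): F AND F → false.
So (1) is satisfied (T OR F).
(2) in enterprise zone — satisfied.
(a) ≥50% agricultural — holds.
(b) >70% out-of-jur. sales — fails.
(3): T OR F → true.
Overall = T AND T AND T = true.

Yes — exempt.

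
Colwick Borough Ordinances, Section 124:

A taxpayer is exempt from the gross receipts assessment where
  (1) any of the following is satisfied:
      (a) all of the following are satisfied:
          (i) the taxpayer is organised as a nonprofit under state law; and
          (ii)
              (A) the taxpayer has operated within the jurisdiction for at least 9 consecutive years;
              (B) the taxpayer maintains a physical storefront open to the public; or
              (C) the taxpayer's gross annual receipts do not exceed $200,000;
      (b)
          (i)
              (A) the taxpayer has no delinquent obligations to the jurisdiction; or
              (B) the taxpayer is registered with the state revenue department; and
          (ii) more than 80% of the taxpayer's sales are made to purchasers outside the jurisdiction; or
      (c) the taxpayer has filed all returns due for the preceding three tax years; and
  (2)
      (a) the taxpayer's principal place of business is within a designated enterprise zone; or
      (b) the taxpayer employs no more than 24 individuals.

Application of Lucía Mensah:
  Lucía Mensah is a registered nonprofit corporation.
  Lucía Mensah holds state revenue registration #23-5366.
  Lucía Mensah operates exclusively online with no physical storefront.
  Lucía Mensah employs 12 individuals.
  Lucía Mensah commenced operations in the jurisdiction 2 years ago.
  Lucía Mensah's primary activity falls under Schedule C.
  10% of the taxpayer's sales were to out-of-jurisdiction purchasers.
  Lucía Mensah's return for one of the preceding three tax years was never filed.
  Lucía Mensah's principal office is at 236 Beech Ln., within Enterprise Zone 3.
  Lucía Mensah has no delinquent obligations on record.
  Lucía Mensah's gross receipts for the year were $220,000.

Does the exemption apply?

No — not exempt.

(i) nonprofit — met.
(A) ≥ 9 yrs in jurisdiction — fails.
(B) has storefront — not satisfied.
(C) receipts ≤ $200,000 — not met.
(ii) = F OR F OR F = false.
(a) = T AND F = false.
(A) no delinquency — satisfied.
(B) state-registered — met.
(i) = T OR T = true.
(ii) >80% out-of-jur. sales — not met.
So (b) is not satisfied (T AND F).
(c) returns current — not satisfied.
(1) = F OR F OR F = false.
(a) in enterprise zone — met.
(b) ≤ 24 employees — holds.
(2): T OR T → true.
Overall: F AND T → false.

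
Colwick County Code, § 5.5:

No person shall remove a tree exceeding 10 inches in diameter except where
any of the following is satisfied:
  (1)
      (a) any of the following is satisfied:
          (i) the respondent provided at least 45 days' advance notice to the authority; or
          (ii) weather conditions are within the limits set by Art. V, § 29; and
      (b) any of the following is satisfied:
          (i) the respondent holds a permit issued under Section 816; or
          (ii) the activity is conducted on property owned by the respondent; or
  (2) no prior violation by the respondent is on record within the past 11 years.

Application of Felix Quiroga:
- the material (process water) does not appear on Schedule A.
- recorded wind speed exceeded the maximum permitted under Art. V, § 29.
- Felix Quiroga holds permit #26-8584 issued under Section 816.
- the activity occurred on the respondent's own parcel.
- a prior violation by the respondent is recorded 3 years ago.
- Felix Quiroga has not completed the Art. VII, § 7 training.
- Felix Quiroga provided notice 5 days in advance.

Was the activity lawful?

No — unlawful.

(i) ≥45 days' notice — not met.
(ii) weather ok — not satisfied.
(a) = F OR F = false.
(i) holds permit — satisfied.
(ii) own property — satisfied.
So (b) is satisfied (T OR T).
(1): F AND T → false.
(2) no prior violation — not met.
Overall = F OR F = false.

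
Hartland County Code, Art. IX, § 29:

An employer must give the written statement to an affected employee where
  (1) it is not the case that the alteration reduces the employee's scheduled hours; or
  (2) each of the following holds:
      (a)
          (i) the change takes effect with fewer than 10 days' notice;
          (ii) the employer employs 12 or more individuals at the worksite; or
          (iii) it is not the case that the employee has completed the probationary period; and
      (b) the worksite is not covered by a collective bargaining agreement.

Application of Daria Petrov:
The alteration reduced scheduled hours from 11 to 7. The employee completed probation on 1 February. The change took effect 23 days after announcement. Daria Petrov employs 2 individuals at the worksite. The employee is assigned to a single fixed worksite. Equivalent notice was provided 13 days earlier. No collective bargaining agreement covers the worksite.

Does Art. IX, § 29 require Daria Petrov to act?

No — not required.

(1) not (hours reduced) — not satisfied.
(i) < 10 days' notice — not met.
(ii) ≥ 12 at site — not satisfied.
(iii) not (past probation) — fails.
(a): F OR F OR F → false.
(b) no CBA — satisfied.
(2) = F AND T = false.
So Overall is not satisfied (F OR F).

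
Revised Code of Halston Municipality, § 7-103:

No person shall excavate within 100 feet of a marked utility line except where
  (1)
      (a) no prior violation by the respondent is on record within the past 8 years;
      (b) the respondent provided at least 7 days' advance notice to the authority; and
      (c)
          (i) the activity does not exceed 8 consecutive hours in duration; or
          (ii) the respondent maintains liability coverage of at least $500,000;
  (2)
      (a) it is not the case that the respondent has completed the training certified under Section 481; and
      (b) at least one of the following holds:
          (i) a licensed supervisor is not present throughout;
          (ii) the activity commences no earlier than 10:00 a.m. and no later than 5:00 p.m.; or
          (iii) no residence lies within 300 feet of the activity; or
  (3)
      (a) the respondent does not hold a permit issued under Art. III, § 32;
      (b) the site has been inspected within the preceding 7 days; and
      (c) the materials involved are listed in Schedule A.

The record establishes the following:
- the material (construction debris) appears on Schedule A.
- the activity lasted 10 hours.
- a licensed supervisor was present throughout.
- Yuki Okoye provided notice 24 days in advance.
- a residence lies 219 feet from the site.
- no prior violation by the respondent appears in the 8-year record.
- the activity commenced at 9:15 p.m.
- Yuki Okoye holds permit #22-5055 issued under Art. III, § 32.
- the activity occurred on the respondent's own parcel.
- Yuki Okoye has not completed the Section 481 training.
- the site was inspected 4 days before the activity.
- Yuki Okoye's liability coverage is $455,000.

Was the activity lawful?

No — unlawful.

(a) no prior violation — met.
(b) ≥7 days' notice — met.
(i) ≤ 8 hrs duration — fails.
(ii) coverage ≥ $500,000 — not met.
(c): F OR F → false.
(1) = T AND T AND F = false.
(a) not (training certified) — satisfied.
(i) not (supervisor present) — not met.
(ii) start within hours — fails.
(iii) no residence in 300 ft — not satisfied.
So (b) is not satisfied (F OR F OR F).
(2) = T AND F = false.
(a) not (holds permit) — not met.
(b) site inspected — holds.
(c) Schedule A material — met.
(3) = F AND T AND T = false.
So Overall is not satisfied (F OR F OR F).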